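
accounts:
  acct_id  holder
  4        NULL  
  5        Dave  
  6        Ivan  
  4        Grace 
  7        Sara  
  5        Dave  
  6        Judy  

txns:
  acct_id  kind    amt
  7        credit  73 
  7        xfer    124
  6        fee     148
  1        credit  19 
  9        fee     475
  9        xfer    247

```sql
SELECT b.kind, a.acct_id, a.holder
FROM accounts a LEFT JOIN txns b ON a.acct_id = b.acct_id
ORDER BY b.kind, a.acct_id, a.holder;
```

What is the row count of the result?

8

LEFT JOIN keeps every row from `accounts`; unmatched rows get NULL for `txns`'s columns.
Matching on a.acct_id = b.acct_id.
- a (acct_id=4) has no partner → padded with NULL.
- a (acct_id=5) has no partner → padded with NULL.
- a (acct_id=6) pairs with 1 row(s) of b.
- a (acct_id=4) has no partner → padded with NULL.
- a (acct_id=7) pairs with 2 row(s) of b.
- a (acct_id=5) has no partner → padded with NULL.
- a (acct_id=6) pairs with 1 row(s) of b.
Total: 4 matched + 4 padded = 8 rows.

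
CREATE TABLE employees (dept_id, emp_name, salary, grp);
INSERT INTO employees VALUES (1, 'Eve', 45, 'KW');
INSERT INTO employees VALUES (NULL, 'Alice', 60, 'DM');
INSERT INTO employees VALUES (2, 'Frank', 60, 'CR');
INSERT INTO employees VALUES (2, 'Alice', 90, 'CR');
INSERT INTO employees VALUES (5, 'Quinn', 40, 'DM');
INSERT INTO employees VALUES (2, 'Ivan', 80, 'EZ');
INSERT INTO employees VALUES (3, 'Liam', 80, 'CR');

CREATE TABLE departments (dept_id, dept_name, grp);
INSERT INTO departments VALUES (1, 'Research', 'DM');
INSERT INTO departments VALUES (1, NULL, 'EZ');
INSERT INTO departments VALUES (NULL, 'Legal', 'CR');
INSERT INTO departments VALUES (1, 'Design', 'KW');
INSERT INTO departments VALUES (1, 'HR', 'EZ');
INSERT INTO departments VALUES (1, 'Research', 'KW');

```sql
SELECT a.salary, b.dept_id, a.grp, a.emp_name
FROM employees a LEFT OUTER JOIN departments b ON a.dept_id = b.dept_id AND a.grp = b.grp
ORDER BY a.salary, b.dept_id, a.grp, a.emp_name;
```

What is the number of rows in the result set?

8

LEFT JOIN keeps every row from `employees`; unmatched rows get NULL for `departments`'s columns.
Matching on a.dept_id = b.dept_id AND a.grp = b.grp. A NULL in a compared column never satisfies the condition.
Matched pairs: 2; unmatched a rows kept: 6.
Total: 2 matched + 6 padded = 8 rows.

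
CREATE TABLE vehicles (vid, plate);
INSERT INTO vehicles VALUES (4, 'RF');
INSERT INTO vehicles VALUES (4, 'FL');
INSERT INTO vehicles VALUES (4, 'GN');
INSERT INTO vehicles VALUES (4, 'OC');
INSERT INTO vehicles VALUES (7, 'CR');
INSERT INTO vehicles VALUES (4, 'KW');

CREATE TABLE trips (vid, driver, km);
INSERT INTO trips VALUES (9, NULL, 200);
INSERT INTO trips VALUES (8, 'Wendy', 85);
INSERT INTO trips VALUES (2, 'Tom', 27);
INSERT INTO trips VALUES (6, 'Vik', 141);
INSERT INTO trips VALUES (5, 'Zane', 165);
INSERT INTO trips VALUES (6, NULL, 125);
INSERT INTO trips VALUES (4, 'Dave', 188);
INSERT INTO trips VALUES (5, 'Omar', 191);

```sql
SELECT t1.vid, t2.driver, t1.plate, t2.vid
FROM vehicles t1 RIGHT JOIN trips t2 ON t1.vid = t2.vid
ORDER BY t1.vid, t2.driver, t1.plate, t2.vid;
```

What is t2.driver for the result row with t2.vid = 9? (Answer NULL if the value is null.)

NULL

RIGHT JOIN keeps every row from `trips`; unmatched rows get NULL for `vehicles`'s columns.
Matching on t1.vid = t2.vid.
Matched pairs: 5; unmatched t2 rows kept: 7.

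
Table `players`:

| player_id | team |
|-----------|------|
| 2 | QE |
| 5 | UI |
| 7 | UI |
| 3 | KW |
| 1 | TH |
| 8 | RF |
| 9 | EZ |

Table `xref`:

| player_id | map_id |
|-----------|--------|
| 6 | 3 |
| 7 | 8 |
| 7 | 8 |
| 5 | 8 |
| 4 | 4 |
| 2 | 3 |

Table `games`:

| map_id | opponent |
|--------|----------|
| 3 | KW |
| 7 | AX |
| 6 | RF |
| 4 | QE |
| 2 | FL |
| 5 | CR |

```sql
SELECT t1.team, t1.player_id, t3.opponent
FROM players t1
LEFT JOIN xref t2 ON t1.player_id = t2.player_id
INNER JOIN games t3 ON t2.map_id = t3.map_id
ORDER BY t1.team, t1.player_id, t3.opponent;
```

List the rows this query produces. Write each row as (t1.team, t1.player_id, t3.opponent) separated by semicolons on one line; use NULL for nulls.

(QE, 2, KW)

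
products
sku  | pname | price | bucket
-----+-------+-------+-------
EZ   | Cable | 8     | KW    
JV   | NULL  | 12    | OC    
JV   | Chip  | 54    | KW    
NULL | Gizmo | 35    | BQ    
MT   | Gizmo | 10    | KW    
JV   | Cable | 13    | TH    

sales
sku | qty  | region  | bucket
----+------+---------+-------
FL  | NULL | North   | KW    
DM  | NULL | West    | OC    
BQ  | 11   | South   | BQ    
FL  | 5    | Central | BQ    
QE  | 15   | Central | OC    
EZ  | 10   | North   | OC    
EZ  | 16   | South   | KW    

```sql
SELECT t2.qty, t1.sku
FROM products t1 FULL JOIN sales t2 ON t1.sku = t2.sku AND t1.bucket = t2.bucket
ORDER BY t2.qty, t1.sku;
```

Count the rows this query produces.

FULL OUTER JOIN keeps every row from both sides; unmatched rows get NULL for the other side's columns.
Matching on t1.sku = t2.sku AND t1.bucket = t2.bucket. A NULL in a compared column never satisfies the condition.
- sku=EZ, bucket=KW: 1 matching t2 row(s), so 1 row(s) emitted.
- sku=JV, bucket=OC: no t2 row matches, row kept with t2 columns NULL.
- sku=JV, bucket=KW: no t2 row matches, row kept with t2 columns NULL.
- sku=NULL, bucket=BQ: no t2 row matches, row kept with t2 columns NULL.
- sku=MT, bucket=KW: no t2 row matches, row kept with t2 columns NULL.
- sku=JV, bucket=TH: no t2 row matches, row kept with t2 columns NULL.
- plus 6 unmatched t2 row(s), each kept with NULL t1 columns.
Total: 1 matched + 11 padded = 12 rows.

12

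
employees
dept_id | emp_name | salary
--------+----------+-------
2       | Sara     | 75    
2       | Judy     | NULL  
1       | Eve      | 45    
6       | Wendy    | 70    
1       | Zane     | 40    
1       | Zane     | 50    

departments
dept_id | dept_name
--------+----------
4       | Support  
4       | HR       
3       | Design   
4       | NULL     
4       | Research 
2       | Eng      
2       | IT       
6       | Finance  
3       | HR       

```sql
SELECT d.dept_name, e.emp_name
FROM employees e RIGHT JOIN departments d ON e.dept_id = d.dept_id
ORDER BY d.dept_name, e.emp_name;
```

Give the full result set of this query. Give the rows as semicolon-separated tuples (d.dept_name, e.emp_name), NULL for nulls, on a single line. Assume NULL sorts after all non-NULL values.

RIGHT JOIN keeps every row from `departments`; unmatched rows get NULL for `employees`'s columns.
Matching on e.dept_id = d.dept_id.
- dept_id=2: 2 matching d row(s), so 2 row(s) emitted.
- dept_id=2: 2 matching d row(s), so 2 row(s) emitted.
- dept_id=1: no matching d row.
- dept_id=6: 1 matching d row(s), so 1 row(s) emitted.
- dept_id=1: no matching d row.
- dept_id=1: no matching d row.
- plus 6 unmatched d row(s), each kept with NULL e columns.

(Design, NULL); (Eng, Judy); (Eng, Sara); (Finance, Wendy); (HR, NULL); (HR, NULL); (IT, Judy); (IT, Sara); (Research, NULL); (Support, NULL); (NULL, NULL)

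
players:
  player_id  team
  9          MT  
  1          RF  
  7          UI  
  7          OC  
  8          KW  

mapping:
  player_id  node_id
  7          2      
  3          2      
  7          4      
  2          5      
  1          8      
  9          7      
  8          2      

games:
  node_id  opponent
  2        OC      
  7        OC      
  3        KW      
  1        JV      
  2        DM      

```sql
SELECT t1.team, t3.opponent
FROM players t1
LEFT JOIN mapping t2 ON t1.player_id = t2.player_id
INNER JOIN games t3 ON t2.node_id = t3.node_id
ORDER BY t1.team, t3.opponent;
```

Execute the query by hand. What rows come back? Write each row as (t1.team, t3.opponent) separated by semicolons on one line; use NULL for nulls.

(KW, DM); (KW, OC); (MT, OC); (OC, DM); (OC, OC); (UI, DM); (UI, OC)

Evaluate left to right. First `players t1 LEFT JOIN mapping t2` on player_id: 7 row(s).
Then INNER JOIN `games t3` on node_id: keep only rows whose t2.node_id appears in t3.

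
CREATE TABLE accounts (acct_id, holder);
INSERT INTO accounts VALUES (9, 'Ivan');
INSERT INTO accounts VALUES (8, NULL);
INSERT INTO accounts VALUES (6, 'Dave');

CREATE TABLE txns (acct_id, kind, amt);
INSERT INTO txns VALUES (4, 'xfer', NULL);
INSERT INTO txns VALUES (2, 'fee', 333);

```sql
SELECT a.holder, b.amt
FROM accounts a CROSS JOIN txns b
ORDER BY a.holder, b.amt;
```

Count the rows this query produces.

6

CROSS JOIN pairs every row of `accounts` with every row of `txns`: 3 × 2 = 6 rows.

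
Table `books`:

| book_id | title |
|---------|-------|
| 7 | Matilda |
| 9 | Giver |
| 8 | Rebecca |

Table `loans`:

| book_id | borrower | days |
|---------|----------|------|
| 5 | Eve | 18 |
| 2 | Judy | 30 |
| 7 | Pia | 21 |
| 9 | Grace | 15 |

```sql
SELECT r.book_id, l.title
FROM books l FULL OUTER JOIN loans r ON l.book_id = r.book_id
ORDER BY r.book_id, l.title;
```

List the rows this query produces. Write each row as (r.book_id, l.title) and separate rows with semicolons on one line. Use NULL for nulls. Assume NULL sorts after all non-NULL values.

(2, NULL); (5, NULL); (7, Matilda); (9, Giver); (NULL, Rebecca)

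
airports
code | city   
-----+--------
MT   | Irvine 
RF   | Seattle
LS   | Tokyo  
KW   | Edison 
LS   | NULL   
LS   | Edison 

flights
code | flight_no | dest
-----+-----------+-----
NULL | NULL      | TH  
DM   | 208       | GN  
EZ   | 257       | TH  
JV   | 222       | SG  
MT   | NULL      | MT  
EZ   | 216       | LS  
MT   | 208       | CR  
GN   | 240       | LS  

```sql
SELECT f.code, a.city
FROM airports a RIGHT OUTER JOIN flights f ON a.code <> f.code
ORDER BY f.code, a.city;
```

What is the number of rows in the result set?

41

RIGHT JOIN keeps every row from `flights`; unmatched rows get NULL for `airports`'s columns.
Matching on a.code <> f.code. A NULL in a compared column never satisfies the condition.
- a row (code=MT): matches 5 f row(s) → 5 output row(s).
- a row (code=RF): matches 7 f row(s) → 7 output row(s).
- a row (code=LS): matches 7 f row(s) → 7 output row(s).
- a row (code=KW): matches 7 f row(s) → 7 output row(s).
- a row (code=LS): matches 7 f row(s) → 7 output row(s).
- a row (code=LS): matches 7 f row(s) → 7 output row(s).
- plus 1 unmatched f row(s), each kept with NULL a columns.
Total: 40 matched + 1 padded = 41 rows.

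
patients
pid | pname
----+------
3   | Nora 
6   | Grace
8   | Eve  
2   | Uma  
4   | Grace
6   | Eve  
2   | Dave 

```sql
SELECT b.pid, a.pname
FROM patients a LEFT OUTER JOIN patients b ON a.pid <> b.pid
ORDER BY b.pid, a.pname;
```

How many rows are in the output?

38

LEFT JOIN keeps every row from `patients a`; unmatched rows get NULL for `patients b`'s columns.
Matching on a.pid <> b.pid.
- a (pid=3) pairs with 6 row(s) of b.
- a (pid=6) pairs with 5 row(s) of b.
- a (pid=8) pairs with 6 row(s) of b.
- a (pid=2) pairs with 5 row(s) of b.
- a (pid=4) pairs with 6 row(s) of b.
- a (pid=6) pairs with 5 row(s) of b.
- a (pid=2) pairs with 5 row(s) of b.
Total: 38 rows.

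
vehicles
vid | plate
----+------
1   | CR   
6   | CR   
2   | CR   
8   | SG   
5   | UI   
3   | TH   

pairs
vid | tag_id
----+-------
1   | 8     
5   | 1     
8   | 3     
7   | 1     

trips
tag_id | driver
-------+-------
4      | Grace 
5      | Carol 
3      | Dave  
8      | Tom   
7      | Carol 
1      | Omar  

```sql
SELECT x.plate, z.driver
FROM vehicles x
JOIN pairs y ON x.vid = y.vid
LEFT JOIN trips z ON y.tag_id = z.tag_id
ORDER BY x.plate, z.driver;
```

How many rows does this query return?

3

Evaluate left to right. First `vehicles x INNER JOIN pairs y` on vid: 3 row(s).
Then LEFT JOIN `trips z` on tag_id: each of those 3 rows is kept; rows whose y.tag_id has no match in z get NULL for z's columns.
Result: 3 row(s).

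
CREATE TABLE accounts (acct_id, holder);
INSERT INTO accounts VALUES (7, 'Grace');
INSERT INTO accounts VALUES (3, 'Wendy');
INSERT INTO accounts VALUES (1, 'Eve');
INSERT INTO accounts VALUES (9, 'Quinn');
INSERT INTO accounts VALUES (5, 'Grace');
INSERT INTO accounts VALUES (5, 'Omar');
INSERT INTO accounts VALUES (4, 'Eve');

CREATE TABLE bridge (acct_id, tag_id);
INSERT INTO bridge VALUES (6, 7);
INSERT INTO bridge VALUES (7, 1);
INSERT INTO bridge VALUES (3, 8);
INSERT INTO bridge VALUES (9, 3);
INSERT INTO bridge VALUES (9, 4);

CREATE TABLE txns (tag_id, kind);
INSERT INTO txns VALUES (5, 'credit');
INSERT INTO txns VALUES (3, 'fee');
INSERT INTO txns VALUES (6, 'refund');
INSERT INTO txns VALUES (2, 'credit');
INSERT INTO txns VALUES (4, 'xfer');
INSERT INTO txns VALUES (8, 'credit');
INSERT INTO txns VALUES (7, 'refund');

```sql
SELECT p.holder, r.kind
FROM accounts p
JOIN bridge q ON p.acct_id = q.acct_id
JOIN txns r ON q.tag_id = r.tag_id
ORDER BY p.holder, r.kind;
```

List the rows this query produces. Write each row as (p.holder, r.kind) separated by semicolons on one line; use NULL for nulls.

(Quinn, fee); (Quinn, xfer); (Wendy, credit)

Step 1 — p INNER JOIN q on acct_id → 4 row(s).
Then INNER JOIN `txns r` on tag_id: keep only rows whose q.tag_id appears in r.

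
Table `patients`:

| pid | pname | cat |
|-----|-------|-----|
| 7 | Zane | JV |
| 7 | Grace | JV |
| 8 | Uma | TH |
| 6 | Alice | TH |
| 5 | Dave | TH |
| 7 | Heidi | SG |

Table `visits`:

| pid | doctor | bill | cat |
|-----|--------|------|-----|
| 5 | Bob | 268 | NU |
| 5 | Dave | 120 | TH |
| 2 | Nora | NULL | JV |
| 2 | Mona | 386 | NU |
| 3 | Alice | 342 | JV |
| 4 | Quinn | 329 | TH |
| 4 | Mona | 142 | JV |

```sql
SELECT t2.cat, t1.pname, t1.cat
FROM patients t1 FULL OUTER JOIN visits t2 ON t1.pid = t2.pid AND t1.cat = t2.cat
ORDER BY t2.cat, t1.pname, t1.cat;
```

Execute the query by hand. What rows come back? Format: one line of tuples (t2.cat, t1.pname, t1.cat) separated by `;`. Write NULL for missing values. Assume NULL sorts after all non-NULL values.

(JV, NULL, NULL); (JV, NULL, NULL); (JV, NULL, NULL); (NU, NULL, NULL); (NU, NULL, NULL); (TH, Dave, TH); (TH, NULL, NULL); (NULL, Alice, TH); (NULL, Grace, JV); (NULL, Heidi, SG); (NULL, Uma, TH); (NULL, Zane, JV)

FULL OUTER JOIN keeps every row from both sides; unmatched rows get NULL for the other side's columns.
Matching on t1.pid = t2.pid AND t1.cat = t2.cat.
Matched pairs: 1; unmatched t1 rows kept: 5; unmatched t2 rows kept: 6.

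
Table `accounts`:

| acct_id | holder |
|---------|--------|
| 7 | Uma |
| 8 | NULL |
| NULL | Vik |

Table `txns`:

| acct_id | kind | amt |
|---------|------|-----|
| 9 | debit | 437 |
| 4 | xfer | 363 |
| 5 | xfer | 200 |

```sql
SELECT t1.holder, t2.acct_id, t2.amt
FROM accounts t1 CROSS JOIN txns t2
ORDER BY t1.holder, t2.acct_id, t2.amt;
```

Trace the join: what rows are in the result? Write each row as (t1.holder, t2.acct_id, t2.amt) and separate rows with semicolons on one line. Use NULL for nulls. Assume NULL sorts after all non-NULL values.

(Uma, 4, 363); (Uma, 5, 200); (Uma, 9, 437); (Vik, 4, 363); (Vik, 5, 200); (Vik, 9, 437); (NULL, 4, 363); (NULL, 5, 200); (NULL, 9, 437)

CROSS JOIN pairs every row of `accounts` with every row of `txns`: 3 × 3 = 9 rows.
After projecting and ordering:
t1.holder | t2.acct_id | t2.amt
Uma | 4 | 363
Uma | 5 | 200
Uma | 9 | 437
Vik | 4 | 363
Vik | 5 | 200
Vik | 9 | 437
NULL | 4 | 363
NULL | 5 | 200
NULL | 9 | 437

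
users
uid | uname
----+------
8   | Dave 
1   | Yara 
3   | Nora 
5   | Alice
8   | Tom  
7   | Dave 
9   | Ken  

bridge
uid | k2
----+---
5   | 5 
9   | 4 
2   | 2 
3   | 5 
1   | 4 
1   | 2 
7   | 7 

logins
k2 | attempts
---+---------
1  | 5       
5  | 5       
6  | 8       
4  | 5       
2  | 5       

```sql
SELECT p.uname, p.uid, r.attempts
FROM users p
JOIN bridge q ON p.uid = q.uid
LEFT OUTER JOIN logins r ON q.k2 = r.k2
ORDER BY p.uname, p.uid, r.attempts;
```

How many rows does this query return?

6

Evaluate left to right. First `users p INNER JOIN bridge q` on uid: 6 row(s).
Then LEFT JOIN `logins r` on k2: each of those 6 rows is kept; rows whose q.k2 has no match in r get NULL for r's columns.
Result: 6 row(s).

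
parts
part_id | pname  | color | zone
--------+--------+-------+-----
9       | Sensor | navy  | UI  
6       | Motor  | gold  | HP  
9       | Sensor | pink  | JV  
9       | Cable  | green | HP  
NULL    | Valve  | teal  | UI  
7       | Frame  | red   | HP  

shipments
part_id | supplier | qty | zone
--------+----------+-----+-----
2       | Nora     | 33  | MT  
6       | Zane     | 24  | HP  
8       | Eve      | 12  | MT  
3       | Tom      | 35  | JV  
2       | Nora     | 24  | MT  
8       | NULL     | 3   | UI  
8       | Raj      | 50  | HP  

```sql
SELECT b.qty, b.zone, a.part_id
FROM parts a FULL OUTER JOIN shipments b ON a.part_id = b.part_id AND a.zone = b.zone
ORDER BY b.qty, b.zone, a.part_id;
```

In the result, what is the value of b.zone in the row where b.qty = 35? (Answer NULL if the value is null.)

FULL OUTER JOIN keeps every row from both sides; unmatched rows get NULL for the other side's columns.
Matching on a.part_id = b.part_id AND a.zone = b.zone. A NULL in a compared column never satisfies the condition.
Matched pairs: 1; unmatched a rows kept: 5; unmatched b rows kept: 6.

JV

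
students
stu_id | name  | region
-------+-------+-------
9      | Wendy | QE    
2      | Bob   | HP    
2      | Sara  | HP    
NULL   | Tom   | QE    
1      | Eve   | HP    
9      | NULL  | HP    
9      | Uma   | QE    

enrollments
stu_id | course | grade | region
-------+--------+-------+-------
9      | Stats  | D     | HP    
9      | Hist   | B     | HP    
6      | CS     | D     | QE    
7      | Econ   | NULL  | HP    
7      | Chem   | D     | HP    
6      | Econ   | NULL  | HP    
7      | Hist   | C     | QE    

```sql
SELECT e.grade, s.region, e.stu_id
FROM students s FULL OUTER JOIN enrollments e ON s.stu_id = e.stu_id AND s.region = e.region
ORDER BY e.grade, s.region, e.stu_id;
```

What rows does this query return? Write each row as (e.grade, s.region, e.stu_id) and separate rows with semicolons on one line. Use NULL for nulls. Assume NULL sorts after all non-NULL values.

(B, HP, 9); (C, NULL, 7); (D, HP, 9); (D, NULL, 6); (D, NULL, 7); (NULL, HP, NULL); (NULL, HP, NULL); (NULL, HP, NULL); (NULL, QE, NULL); (NULL, QE, NULL); (NULL, QE, NULL); (NULL, NULL, 6); (NULL, NULL, 7)

FULL OUTER JOIN keeps every row from both sides; unmatched rows get NULL for the other side's columns.
Matching on s.stu_id = e.stu_id AND s.region = e.region. A NULL in a compared column never satisfies the condition.
- s row (stu_id=9, region=QE): no match → kept, e columns NULL.
- s row (stu_id=2, region=HP): no match → kept, e columns NULL.
- s row (stu_id=2, region=HP): no match → kept, e columns NULL.
- s row (stu_id=NULL, region=QE): no match → kept, e columns NULL.
- s row (stu_id=1, region=HP): no match → kept, e columns NULL.
- s row (stu_id=9, region=HP): matches 2 e row(s) → 2 output row(s).
- s row (stu_id=9, region=QE): no match → kept, e columns NULL.
- 5 e row(s) had no s match → kept, s columns NULL.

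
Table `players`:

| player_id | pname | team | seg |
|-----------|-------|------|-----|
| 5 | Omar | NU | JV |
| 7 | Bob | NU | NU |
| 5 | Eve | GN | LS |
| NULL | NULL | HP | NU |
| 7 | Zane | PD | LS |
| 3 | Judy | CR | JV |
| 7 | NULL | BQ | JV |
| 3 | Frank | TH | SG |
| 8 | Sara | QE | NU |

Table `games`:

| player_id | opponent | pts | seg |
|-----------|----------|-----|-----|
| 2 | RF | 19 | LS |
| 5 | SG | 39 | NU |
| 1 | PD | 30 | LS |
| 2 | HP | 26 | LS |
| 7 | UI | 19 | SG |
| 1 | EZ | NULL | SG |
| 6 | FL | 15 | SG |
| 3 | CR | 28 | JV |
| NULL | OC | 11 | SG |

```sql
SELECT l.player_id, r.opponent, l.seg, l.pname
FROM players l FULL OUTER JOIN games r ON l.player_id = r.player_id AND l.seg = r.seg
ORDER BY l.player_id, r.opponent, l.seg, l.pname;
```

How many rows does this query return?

17

FULL OUTER JOIN keeps every row from both sides; unmatched rows get NULL for the other side's columns.
Matching on l.player_id = r.player_id AND l.seg = r.seg. A NULL in a compared column never satisfies the condition.
- l row (player_id=5, seg=JV): no match → kept, r columns NULL.
- l row (player_id=7, seg=NU): no match → kept, r columns NULL.
- l row (player_id=5, seg=LS): no match → kept, r columns NULL.
- l row (player_id=NULL, seg=NU): no match → kept, r columns NULL.
- l row (player_id=7, seg=LS): no match → kept, r columns NULL.
- l row (player_id=3, seg=JV): matches 1 r row(s) → 1 output row(s).
- l row (player_id=7, seg=JV): no match → kept, r columns NULL.
- l row (player_id=3, seg=SG): no match → kept, r columns NULL.
- l row (player_id=8, seg=NU): no match → kept, r columns NULL.
- 8 r row(s) had no l match → kept, l columns NULL.
Total: 1 matched + 16 padded = 17 rows.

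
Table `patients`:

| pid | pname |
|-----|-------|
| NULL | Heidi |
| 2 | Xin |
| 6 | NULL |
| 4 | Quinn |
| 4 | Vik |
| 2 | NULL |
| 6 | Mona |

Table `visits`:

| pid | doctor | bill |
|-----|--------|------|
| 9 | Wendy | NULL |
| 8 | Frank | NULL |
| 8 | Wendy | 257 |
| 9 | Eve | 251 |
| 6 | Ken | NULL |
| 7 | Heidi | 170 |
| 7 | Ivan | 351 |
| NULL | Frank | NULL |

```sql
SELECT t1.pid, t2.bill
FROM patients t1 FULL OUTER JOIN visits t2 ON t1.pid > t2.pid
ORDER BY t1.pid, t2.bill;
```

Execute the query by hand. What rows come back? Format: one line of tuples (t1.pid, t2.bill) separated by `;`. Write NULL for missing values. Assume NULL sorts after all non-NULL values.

(2, NULL); (2, NULL); (4, NULL); (4, NULL); (6, NULL); (6, NULL); (NULL, 170); (NULL, 251); (NULL, 257); (NULL, 351); (NULL, NULL); (NULL, NULL); (NULL, NULL); (NULL, NULL); (NULL, NULL)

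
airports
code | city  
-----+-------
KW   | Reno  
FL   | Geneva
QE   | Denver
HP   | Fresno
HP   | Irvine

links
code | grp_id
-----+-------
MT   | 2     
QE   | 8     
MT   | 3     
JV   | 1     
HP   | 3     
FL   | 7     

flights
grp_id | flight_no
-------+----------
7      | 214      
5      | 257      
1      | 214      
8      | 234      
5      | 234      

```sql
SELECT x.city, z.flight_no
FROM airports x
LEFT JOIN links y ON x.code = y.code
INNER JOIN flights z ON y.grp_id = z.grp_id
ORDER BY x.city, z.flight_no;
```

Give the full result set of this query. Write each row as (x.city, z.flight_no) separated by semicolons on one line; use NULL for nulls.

(Denver, 234); (Geneva, 214)

Step 1 — x LEFT JOIN y on code → 5 row(s).
Then INNER JOIN `flights z` on grp_id: keep only rows whose y.grp_id appears in z.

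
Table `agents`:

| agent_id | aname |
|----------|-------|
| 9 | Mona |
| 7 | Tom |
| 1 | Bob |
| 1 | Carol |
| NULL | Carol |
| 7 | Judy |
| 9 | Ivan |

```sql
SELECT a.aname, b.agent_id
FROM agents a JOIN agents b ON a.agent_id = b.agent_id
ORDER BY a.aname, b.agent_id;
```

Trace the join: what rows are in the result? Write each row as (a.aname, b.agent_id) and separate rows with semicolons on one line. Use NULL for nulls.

INNER JOIN keeps only pairs where the ON condition holds.
Matching on a.agent_id = b.agent_id. A NULL in a compared column never satisfies the condition.
- agent_id=9: 2 matching b row(s), so 2 row(s) emitted.
- agent_id=7: 2 matching b row(s), so 2 row(s) emitted.
- agent_id=1: 2 matching b row(s), so 2 row(s) emitted.
- agent_id=1: 2 matching b row(s), so 2 row(s) emitted.
- agent_id=NULL: no matching b row, dropped.
- agent_id=7: 2 matching b row(s), so 2 row(s) emitted.
- agent_id=9: 2 matching b row(s), so 2 row(s) emitted.

(Bob, 1); (Bob, 1); (Carol, 1); (Carol, 1); (Ivan, 9); (Ivan, 9); (Judy, 7); (Judy, 7); (Mona, 9); (Mona, 9); (Tom, 7); (Tom, 7)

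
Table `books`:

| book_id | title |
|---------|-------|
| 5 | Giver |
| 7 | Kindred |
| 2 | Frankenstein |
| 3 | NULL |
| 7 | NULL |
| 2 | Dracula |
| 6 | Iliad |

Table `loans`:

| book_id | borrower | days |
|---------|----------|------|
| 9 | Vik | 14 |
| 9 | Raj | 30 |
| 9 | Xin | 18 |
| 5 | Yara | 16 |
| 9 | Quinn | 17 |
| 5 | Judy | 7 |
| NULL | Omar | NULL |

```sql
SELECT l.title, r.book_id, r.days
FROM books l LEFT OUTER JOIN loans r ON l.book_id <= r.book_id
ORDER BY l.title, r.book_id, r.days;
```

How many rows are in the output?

36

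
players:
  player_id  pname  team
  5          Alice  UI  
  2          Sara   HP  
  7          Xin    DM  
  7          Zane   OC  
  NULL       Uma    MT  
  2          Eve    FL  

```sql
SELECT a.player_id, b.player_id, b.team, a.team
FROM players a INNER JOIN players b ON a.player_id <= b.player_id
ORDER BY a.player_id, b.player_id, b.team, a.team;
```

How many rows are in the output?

17

INNER JOIN keeps only pairs where the ON condition holds.
Matching on a.player_id <= b.player_id. A NULL in a compared column never satisfies the condition.
- a[0] player_id=5 → 3 match(es) in b → 3 row(s).
- a[1] player_id=2 → 5 match(es) in b → 5 row(s).
- a[2] player_id=7 → 2 match(es) in b → 2 row(s).
- a[3] player_id=7 → 2 match(es) in b → 2 row(s).
- a[4] player_id=NULL → no match; dropped.
- a[5] player_id=2 → 5 match(es) in b → 5 row(s).
Total: 17 rows.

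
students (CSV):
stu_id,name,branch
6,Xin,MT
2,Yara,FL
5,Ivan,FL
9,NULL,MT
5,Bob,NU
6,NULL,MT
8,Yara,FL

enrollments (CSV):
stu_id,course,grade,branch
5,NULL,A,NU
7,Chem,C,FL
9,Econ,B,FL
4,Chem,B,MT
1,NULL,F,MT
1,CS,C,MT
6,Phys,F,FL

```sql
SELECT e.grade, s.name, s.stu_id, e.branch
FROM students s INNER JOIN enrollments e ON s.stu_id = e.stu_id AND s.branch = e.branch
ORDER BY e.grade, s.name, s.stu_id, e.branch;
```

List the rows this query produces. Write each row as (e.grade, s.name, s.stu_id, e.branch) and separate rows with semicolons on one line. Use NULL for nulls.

INNER JOIN keeps only pairs where the ON condition holds.
Matching on s.stu_id = e.stu_id AND s.branch = e.branch.
- s row (stu_id=6, branch=MT): no match → dropped.
- s row (stu_id=2, branch=FL): no match → dropped.
- s row (stu_id=5, branch=FL): no match → dropped.
- s row (stu_id=9, branch=MT): no match → dropped.
- s row (stu_id=5, branch=NU): matches 1 e row(s) → 1 output row(s).
- s row (stu_id=6, branch=MT): no match → dropped.
- s row (stu_id=8, branch=FL): no match → dropped.
After projecting and ordering:
e.grade | s.name | s.stu_id | e.branch
A | Bob | 5 | NU

(A, Bob, 5, NU)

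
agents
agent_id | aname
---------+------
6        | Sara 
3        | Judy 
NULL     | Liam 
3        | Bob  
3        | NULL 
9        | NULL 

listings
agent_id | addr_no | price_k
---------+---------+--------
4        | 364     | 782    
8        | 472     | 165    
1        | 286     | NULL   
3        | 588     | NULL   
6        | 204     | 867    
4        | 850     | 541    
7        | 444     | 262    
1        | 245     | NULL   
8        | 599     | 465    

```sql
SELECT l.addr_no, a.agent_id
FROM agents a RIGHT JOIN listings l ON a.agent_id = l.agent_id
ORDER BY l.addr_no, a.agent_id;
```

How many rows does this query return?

RIGHT JOIN keeps every row from `listings`; unmatched rows get NULL for `agents`'s columns.
Matching on a.agent_id = l.agent_id. A NULL in a compared column never satisfies the condition.
- a[0] agent_id=6 → 1 match(es) in l → 1 row(s).
- a[1] agent_id=3 → 1 match(es) in l → 1 row(s).
- a[2] agent_id=NULL → no match.
- a[3] agent_id=3 → 1 match(es) in l → 1 row(s).
- a[4] agent_id=3 → 1 match(es) in l → 1 row(s).
- a[5] agent_id=9 → no match.
- 7 row(s) from l found no a partner → padded with NULL.
Total: 4 matched + 7 padded = 11 rows.

11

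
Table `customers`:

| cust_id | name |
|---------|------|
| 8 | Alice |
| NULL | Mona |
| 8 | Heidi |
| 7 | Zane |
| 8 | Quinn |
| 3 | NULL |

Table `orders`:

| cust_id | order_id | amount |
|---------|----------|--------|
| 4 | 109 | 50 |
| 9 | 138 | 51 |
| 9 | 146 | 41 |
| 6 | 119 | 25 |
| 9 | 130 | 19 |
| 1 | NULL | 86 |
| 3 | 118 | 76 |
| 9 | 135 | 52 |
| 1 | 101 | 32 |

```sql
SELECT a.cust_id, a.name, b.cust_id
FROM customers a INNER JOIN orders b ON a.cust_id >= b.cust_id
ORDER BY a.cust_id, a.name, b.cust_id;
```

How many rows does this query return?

23

INNER JOIN keeps only pairs where the ON condition holds.
Matching on a.cust_id >= b.cust_id. A NULL in a compared column never satisfies the condition.
- cust_id=8: 5 matching b row(s), so 5 row(s) emitted.
- cust_id=NULL: no matching b row, dropped.
- cust_id=8: 5 matching b row(s), so 5 row(s) emitted.
- cust_id=7: 5 matching b row(s), so 5 row(s) emitted.
- cust_id=8: 5 matching b row(s), so 5 row(s) emitted.
- cust_id=3: 3 matching b row(s), so 3 row(s) emitted.
Total: 23 rows.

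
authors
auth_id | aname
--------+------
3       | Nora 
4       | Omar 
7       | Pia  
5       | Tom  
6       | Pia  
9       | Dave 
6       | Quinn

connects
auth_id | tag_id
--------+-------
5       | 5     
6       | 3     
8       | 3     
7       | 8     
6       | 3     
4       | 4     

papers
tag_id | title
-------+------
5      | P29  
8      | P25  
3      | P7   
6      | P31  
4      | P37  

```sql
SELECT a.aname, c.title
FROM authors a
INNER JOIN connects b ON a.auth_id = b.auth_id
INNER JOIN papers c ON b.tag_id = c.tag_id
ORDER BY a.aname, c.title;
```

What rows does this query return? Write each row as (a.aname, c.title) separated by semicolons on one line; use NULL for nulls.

Joins associate left-to-right: authors INNER JOIN connects on auth_id gives 7 intermediate row(s).
Then INNER JOIN `papers c` on tag_id: keep only rows whose b.tag_id appears in c.

(Omar, P37); (Pia, P25); (Pia, P7); (Pia, P7); (Quinn, P7); (Quinn, P7); (Tom, P29)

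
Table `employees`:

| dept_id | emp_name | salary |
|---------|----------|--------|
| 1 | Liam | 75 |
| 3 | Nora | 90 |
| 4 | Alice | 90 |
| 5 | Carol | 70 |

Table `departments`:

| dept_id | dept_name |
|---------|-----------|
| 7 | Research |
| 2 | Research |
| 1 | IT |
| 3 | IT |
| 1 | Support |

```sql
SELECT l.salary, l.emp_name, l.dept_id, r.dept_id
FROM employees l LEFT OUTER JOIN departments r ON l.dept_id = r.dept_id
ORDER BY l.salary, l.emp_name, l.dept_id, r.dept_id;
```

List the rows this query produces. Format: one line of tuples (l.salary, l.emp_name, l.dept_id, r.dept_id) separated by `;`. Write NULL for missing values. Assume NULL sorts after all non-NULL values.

LEFT JOIN keeps every row from `employees`; unmatched rows get NULL for `departments`'s columns.
Matching on l.dept_id = r.dept_id.
- l (dept_id=1) pairs with 2 row(s) of r.
- l (dept_id=3) pairs with 1 row(s) of r.
- l (dept_id=4) has no partner → padded with NULL.
- l (dept_id=5) has no partner → padded with NULL.
After projecting and ordering:
l.salary | l.emp_name | l.dept_id | r.dept_id
70 | Carol | 5 | NULL
75 | Liam | 1 | 1
75 | Liam | 1 | 1
90 | Alice | 4 | NULL
90 | Nora | 3 | 3

(70, Carol, 5, NULL); (75, Liam, 1, 1); (75, Liam, 1, 1); (90, Alice, 4, NULL); (90, Nora, 3, 3)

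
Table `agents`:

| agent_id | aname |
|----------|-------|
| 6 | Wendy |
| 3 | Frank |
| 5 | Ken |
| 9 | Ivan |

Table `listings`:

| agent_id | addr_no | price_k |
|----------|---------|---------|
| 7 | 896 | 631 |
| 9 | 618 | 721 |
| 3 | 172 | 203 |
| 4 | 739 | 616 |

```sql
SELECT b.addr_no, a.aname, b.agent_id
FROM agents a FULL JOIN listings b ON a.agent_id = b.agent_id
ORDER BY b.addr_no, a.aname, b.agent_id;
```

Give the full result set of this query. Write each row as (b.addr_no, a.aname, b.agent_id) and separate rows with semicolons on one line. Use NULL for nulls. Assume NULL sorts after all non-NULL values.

(172, Frank, 3); (618, Ivan, 9); (739, NULL, 4); (896, NULL, 7); (NULL, Ken, NULL); (NULL, Wendy, NULL)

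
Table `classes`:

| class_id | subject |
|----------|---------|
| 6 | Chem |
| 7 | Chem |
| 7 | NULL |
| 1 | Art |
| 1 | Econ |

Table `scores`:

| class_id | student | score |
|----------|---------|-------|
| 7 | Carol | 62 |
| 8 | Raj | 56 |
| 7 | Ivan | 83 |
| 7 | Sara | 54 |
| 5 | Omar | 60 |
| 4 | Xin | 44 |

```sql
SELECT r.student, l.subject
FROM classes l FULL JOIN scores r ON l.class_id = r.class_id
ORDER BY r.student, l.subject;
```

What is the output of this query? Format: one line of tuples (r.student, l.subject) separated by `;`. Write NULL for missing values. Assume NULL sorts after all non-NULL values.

FULL OUTER JOIN keeps every row from both sides; unmatched rows get NULL for the other side's columns.
Matching on l.class_id = r.class_id.
Matched pairs: 6; unmatched l rows kept: 3; unmatched r rows kept: 3.

(Carol, Chem); (Carol, NULL); (Ivan, Chem); (Ivan, NULL); (Omar, NULL); (Raj, NULL); (Sara, Chem); (Sara, NULL); (Xin, NULL); (NULL, Art); (NULL, Chem); (NULL, Econ)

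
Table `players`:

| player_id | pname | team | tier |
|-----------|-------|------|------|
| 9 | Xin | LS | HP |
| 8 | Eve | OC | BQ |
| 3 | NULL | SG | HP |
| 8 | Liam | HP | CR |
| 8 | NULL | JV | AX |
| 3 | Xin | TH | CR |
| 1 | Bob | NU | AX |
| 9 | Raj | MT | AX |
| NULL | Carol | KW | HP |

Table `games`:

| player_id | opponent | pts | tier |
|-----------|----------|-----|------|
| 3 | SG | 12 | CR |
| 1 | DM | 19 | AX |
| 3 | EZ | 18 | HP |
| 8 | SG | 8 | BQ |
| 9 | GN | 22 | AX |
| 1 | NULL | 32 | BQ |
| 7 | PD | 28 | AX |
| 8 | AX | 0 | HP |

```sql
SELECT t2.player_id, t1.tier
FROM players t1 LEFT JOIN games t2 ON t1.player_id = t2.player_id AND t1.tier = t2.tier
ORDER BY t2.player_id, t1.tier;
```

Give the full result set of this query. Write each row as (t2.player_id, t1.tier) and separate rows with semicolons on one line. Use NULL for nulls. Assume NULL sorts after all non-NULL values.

LEFT JOIN keeps every row from `players`; unmatched rows get NULL for `games`'s columns.
Matching on t1.player_id = t2.player_id AND t1.tier = t2.tier. A NULL in a compared column never satisfies the condition.
Matched pairs: 5; unmatched t1 rows kept: 4.

(1, AX); (3, CR); (3, HP); (8, BQ); (9, AX); (NULL, AX); (NULL, CR); (NULL, HP); (NULL, HP)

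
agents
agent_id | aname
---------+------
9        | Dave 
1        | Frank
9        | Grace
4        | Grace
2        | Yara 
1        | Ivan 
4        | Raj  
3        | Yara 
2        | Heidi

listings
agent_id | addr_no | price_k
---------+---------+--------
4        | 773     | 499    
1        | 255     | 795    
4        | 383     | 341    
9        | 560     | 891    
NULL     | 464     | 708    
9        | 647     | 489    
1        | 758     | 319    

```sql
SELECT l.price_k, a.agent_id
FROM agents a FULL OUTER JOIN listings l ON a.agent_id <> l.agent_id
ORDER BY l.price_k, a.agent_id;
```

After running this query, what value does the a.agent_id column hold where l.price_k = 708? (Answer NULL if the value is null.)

FULL OUTER JOIN keeps every row from both sides; unmatched rows get NULL for the other side's columns.
Matching on a.agent_id <> l.agent_id. A NULL in a compared column never satisfies the condition.
- agent_id=9: 4 matching l row(s), so 4 row(s) emitted.
- agent_id=1: 4 matching l row(s), so 4 row(s) emitted.
- agent_id=9: 4 matching l row(s), so 4 row(s) emitted.
- agent_id=4: 4 matching l row(s), so 4 row(s) emitted.
- agent_id=2: 6 matching l row(s), so 6 row(s) emitted.
- agent_id=1: 4 matching l row(s), so 4 row(s) emitted.
- agent_id=4: 4 matching l row(s), so 4 row(s) emitted.
- agent_id=3: 6 matching l row(s), so 6 row(s) emitted.
- agent_id=2: 6 matching l row(s), so 6 row(s) emitted.
- 1 row(s) from l found no a partner → padded with NULL.

NULL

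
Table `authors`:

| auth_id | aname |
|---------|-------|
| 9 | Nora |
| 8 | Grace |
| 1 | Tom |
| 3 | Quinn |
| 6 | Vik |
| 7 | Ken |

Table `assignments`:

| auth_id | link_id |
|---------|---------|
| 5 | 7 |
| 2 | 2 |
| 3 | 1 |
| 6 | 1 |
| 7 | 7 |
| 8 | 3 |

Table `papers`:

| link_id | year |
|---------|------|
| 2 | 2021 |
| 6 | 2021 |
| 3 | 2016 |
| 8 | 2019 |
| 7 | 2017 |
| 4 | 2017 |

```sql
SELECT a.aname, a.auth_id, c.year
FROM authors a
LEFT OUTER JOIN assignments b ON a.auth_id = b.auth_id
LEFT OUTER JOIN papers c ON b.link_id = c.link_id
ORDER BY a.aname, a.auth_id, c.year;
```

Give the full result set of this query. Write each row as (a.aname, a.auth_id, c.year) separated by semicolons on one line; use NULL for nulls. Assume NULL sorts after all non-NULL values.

(Grace, 8, 2016); (Ken, 7, 2017); (Nora, 9, NULL); (Quinn, 3, NULL); (Tom, 1, NULL); (Vik, 6, NULL)

Evaluate left to right. First `authors a LEFT JOIN assignments b` on auth_id: 6 row(s).
Then LEFT JOIN `papers c` on link_id: each of those 6 rows is kept; rows whose b.link_id has no match in c get NULL for c's columns.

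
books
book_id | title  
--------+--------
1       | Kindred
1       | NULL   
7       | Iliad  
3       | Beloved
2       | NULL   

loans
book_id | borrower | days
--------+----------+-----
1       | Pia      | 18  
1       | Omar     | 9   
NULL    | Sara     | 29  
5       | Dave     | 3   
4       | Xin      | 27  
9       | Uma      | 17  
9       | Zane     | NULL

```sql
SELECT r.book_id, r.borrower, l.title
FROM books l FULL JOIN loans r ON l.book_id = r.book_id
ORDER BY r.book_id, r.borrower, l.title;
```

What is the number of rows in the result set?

12

FULL OUTER JOIN keeps every row from both sides; unmatched rows get NULL for the other side's columns.
Matching on l.book_id = r.book_id. A NULL in a compared column never satisfies the condition.
- book_id=1: 2 matching r row(s), so 2 row(s) emitted.
- book_id=1: 2 matching r row(s), so 2 row(s) emitted.
- book_id=7: no r row matches, row kept with r columns NULL.
- book_id=3: no r row matches, row kept with r columns NULL.
- book_id=2: no r row matches, row kept with r columns NULL.
- 5 row(s) from r found no l partner → padded with NULL.
Total: 4 matched + 8 padded = 12 rows.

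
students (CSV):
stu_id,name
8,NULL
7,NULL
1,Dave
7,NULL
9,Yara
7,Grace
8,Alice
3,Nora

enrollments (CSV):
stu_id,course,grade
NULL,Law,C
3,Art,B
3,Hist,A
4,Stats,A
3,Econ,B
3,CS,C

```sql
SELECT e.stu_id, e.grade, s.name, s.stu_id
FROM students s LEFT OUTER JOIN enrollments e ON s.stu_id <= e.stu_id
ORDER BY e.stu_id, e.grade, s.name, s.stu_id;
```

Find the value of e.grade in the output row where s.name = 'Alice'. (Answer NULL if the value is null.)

LEFT JOIN keeps every row from `students`; unmatched rows get NULL for `enrollments`'s columns.
Matching on s.stu_id <= e.stu_id. A NULL in a compared column never satisfies the condition.
Matched pairs: 10; unmatched s rows kept: 6.

NULL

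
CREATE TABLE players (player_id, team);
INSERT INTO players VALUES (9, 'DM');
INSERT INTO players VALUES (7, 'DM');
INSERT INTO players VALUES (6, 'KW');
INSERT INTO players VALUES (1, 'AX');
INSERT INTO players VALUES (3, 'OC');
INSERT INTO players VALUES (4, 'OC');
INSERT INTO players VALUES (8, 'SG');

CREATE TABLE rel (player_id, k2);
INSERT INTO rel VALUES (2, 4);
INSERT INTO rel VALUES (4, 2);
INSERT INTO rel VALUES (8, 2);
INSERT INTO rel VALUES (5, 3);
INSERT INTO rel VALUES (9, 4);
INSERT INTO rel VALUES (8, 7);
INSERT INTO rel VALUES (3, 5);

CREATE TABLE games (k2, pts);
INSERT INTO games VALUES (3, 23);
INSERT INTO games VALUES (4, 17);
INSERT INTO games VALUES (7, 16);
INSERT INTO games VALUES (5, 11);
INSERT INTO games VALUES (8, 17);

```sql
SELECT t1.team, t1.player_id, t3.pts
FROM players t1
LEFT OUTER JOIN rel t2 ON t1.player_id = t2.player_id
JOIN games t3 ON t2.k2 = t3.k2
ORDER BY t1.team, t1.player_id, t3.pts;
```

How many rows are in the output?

Evaluate left to right. First `players t1 LEFT JOIN rel t2` on player_id: 8 row(s).
Then INNER JOIN `games t3` on k2: keep only rows whose t2.k2 appears in t3.
Result: 3 row(s).

3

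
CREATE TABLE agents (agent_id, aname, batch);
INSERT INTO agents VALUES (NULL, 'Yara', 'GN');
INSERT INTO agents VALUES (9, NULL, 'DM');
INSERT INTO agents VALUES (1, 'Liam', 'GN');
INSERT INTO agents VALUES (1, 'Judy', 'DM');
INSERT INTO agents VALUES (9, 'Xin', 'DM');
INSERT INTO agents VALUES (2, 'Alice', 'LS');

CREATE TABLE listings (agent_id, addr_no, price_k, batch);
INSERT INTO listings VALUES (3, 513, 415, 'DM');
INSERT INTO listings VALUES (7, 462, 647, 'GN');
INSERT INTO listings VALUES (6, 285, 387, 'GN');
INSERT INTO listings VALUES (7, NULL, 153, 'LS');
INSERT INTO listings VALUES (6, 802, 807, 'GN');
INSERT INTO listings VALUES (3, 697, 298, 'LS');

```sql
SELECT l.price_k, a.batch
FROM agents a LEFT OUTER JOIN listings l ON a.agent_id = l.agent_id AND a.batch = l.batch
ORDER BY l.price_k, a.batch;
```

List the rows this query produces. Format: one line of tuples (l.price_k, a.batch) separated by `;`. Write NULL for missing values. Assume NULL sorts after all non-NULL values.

LEFT JOIN keeps every row from `agents`; unmatched rows get NULL for `listings`'s columns.
Matching on a.agent_id = l.agent_id AND a.batch = l.batch. A NULL in a compared column never satisfies the condition.
Matched pairs: 0; unmatched a rows kept: 6.

(NULL, DM); (NULL, DM); (NULL, DM); (NULL, GN); (NULL, GN); (NULL, LS)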